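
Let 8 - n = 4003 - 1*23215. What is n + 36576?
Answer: 55796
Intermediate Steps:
n = 19220 (n = 8 - (4003 - 1*23215) = 8 - (4003 - 23215) = 8 - 1*(-19212) = 8 + 19212 = 19220)
n + 36576 = 19220 + 36576 = 55796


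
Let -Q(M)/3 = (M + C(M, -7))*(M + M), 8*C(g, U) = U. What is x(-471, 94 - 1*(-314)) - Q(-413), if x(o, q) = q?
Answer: 4103961/4 ≈ 1.0260e+6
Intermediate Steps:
C(g, U) = U/8
Q(M) = -6*M*(-7/8 + M) (Q(M) = -3*(M + (⅛)*(-7))*(M + M) = -3*(M - 7/8)*2*M = -3*(-7/8 + M)*2*M = -6*M*(-7/8 + M))
x(-471, 94 - 1*(-314)) - Q(-413) = (94 - 1*(-314)) - 3*(-413)*(7 - 8*(-413))/4 = (94 + 314) - 3*(-413)*(7 + 3304)/4 = 408 - 3*(-413)*3311/4 = 408 - 1*(-4102329/4) = 408 + 4102329/4 = 4103961/4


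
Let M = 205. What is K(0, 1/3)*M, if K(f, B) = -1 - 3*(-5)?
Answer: 2870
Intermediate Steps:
K(f, B) = 14 (K(f, B) = -1 + 15 = 14)
K(0, 1/3)*M = 14*205 = 2870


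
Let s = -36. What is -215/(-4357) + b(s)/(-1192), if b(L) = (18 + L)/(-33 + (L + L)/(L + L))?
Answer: 4061267/83096704 ≈ 0.048874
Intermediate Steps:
b(L) = -9/16 - L/32 (b(L) = (18 + L)/(-33 + (2*L)/((2*L))) = (18 + L)/(-33 + (2*L)*(1/(2*L))) = (18 + L)/(-33 + 1) = (18 + L)/(-32) = (18 + L)*(-1/32) = -9/16 - L/32)
-215/(-4357) + b(s)/(-1192) = -215/(-4357) + (-9/16 - 1/32*(-36))/(-1192) = -215*(-1/4357) + (-9/16 + 9/8)*(-1/1192) = 215/4357 + (9/16)*(-1/1192) = 215/4357 - 9/19072 = 4061267/83096704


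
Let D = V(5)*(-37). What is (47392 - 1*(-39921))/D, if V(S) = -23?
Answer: 87313/851 ≈ 102.60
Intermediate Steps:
D = 851 (D = -23*(-37) = 851)
(47392 - 1*(-39921))/D = (47392 - 1*(-39921))/851 = (47392 + 39921)*(1/851) = 87313*(1/851) = 87313/851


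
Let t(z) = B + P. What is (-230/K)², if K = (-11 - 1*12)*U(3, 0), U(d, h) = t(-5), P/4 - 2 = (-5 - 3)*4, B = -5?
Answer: 4/625 ≈ 0.0064000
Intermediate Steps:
P = -120 (P = 8 + 4*((-5 - 3)*4) = 8 + 4*(-8*4) = 8 + 4*(-32) = 8 - 128 = -120)
t(z) = -125 (t(z) = -5 - 120 = -125)
U(d, h) = -125
K = 2875 (K = (-11 - 1*12)*(-125) = (-11 - 12)*(-125) = -23*(-125) = 2875)
(-230/K)² = (-230/2875)² = (-230*1/2875)² = (-2/25)² = 4/625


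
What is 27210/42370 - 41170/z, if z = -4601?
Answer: 186956611/19494437 ≈ 9.5903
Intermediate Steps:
27210/42370 - 41170/z = 27210/42370 - 41170/(-4601) = 27210*(1/42370) - 41170*(-1/4601) = 2721/4237 + 41170/4601 = 186956611/19494437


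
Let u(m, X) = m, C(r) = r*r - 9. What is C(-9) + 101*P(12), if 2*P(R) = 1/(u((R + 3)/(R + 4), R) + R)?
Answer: 15712/207 ≈ 75.903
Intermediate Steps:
C(r) = -9 + r**2 (C(r) = r**2 - 9 = -9 + r**2)
P(R) = 1/(2*(R + (3 + R)/(4 + R))) (P(R) = 1/(2*((R + 3)/(R + 4) + R)) = 1/(2*((3 + R)/(4 + R) + R)) = 1/(2*(R + (3 + R)/(4 + R))))
C(-9) + 101*P(12) = (-9 + (-9)**2) + 101*((4 + 12)/(2*(3 + 12**2 + 5*12))) = (-9 + 81) + 101*((1/2)*16/(3 + 144 + 60)) = 72 + 101*((1/2)*16/207) = 72 + 101*((1/2)*(1/207)*16) = 72 + 101*(8/207) = 72 + 808/207 = 15712/207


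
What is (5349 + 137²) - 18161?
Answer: 5957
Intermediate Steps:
(5349 + 137²) - 18161 = (5349 + 18769) - 18161 = 24118 - 18161 = 5957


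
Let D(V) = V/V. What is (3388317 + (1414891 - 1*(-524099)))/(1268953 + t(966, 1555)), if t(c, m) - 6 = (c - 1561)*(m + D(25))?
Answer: 5327307/343139 ≈ 15.525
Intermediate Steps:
D(V) = 1
t(c, m) = 6 + (1 + m)*(-1561 + c) (t(c, m) = 6 + (c - 1561)*(m + 1) = 6 + (-1561 + c)*(1 + m) = 6 + (1 + m)*(-1561 + c))
(3388317 + (1414891 - 1*(-524099)))/(1268953 + t(966, 1555)) = (3388317 + (1414891 - 1*(-524099)))/(1268953 + (-1555 + 966 - 1561*1555 + 966*1555)) = (3388317 + (1414891 + 524099))/(1268953 + (-1555 + 966 - 2427355 + 1502130)) = (3388317 + 1938990)/(1268953 - 925814) = 5327307/343139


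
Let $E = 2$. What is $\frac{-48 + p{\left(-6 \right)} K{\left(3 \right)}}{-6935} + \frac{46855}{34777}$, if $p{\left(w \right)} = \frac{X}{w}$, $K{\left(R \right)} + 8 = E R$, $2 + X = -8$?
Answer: $\frac{980173933}{723535485} \approx 1.3547$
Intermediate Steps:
$X = -10$ ($X = -2 - 8 = -10$)
$K{\left(R \right)} = -8 + 2 R$
$p{\left(w \right)} = - \frac{10}{w}$
$\frac{-48 + p{\left(-6 \right)} K{\left(3 \right)}}{-6935} + \frac{46855}{34777} = \frac{-48 + - \frac{10}{-6} \left(-8 + 2 \cdot 3\right)}{-6935} + \frac{46855}{34777} = \left(-48 + \left(-10\right) \left(- \frac{1}{6}\right) \left(-8 + 6\right)\right) \left(- \frac{1}{6935}\right) + 46855 \cdot \frac{1}{34777} = \left(-48 + \frac{5}{3} \left(-2\right)\right) \left(- \frac{1}{6935}\right) + \frac{46855}{34777} = \left(-48 - \frac{10}{3}\right) \left(- \frac{1}{6935}\right) + \frac{46855}{34777} = \left(- \frac{154}{3}\right) \left(- \frac{1}{6935}\right) + \frac{46855}{34777} = \frac{154}{20805} + \frac{46855}{34777} = \frac{980173933}{723535485}$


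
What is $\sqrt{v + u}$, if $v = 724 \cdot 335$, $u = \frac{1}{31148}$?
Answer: $\frac{\sqrt{58827949916827}}{15574} \approx 492.48$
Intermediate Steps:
$u = \frac{1}{31148} \approx 3.2105 \cdot 10^{-5}$
$v = 242540$
$\sqrt{v + u} = \sqrt{242540 + \frac{1}{31148}} = \sqrt{\frac{7554635921}{31148}} = \frac{\sqrt{58827949916827}}{15574}$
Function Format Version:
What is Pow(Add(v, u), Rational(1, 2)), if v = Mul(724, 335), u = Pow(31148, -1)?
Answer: Mul(Rational(1, 15574), Pow(58827949916827, Rational(1, 2))) ≈ 492.48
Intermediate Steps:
u = Rational(1, 31148) ≈ 3.2105e-5
v = 242540
Pow(Add(v, u), Rational(1, 2)) = Pow(Add(242540, Rational(1, 31148)), Rational(1, 2)) = Pow(Rational(7554635921, 31148), Rational(1, 2)) = Mul(Rational(1, 15574), Pow(58827949916827, Rational(1, 2)))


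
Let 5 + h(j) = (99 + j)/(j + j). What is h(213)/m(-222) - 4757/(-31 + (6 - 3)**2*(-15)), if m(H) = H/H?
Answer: 287449/11786 ≈ 24.389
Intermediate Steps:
m(H) = 1
h(j) = -5 + (99 + j)/(2*j) (h(j) = -5 + (99 + j)/(j + j) = -5 + (99 + j)/((2*j)) = -5 + (99 + j)*(1/(2*j)) = -5 + (99 + j)/(2*j))
h(213)/m(-222) - 4757/(-31 + (6 - 3)**2*(-15)) = ((9/2)*(11 - 1*213)/213)/1 - 4757/(-31 + (6 - 3)**2*(-15)) = ((9/2)*(1/213)*(11 - 213))*1 - 4757/(-31 + 3**2*(-15)) = ((9/2)*(1/213)*(-202))*1 - 4757/(-31 + 9*(-15)) = -303/71*1 - 4757/(-31 - 135) = -303/71 - 4757/(-166) = -303/71 - 4757*(-1/166) = -303/71 + 4757/166 = 287449/11786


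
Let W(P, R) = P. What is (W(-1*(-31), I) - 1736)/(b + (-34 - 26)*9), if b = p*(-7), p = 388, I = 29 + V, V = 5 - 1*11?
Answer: 155/296 ≈ 0.52365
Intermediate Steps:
V = -6 (V = 5 - 11 = -6)
I = 23 (I = 29 - 6 = 23)
b = -2716 (b = 388*(-7) = -2716)
(W(-1*(-31), I) - 1736)/(b + (-34 - 26)*9) = (-1*(-31) - 1736)/(-2716 + (-34 - 26)*9) = (31 - 1736)/(-2716 - 60*9) = -1705/(-2716 - 540) = -1705/(-3256) = -1705*(-1/3256) = 155/296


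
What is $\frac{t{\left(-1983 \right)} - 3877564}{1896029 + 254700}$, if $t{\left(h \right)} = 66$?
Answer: $- \frac{3877498}{2150729} \approx -1.8029$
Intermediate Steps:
$\frac{t{\left(-1983 \right)} - 3877564}{1896029 + 254700} = \frac{66 - 3877564}{1896029 + 254700} = - \frac{3877498}{2150729}$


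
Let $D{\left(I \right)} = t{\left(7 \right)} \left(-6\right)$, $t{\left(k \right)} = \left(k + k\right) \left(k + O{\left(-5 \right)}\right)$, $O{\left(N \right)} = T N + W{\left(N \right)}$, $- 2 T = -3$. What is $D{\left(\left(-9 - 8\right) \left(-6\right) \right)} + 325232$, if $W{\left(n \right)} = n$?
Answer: $325694$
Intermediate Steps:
$T = \frac{3}{2}$ ($T = \left(- \frac{1}{2}\right) \left(-3\right) = \frac{3}{2} \approx 1.5$)
$O{\left(N \right)} = \frac{5 N}{2}$ ($O{\left(N \right)} = \frac{3 N}{2} + N = \frac{5 N}{2}$)
$t{\left(k \right)} = 2 k \left(- \frac{25}{2} + k\right)$ ($t{\left(k \right)} = \left(k + k\right) \left(k + \frac{5}{2} \left(-5\right)\right) = 2 k \left(k - \frac{25}{2}\right) = 2 k \left(- \frac{25}{2} + k\right)$)
$D{\left(I \right)} = 462$ ($D{\left(I \right)} = 7 \left(-25 + 2 \cdot 7\right) \left(-6\right) = 7 \left(-25 + 14\right) \left(-6\right) = 7 \left(-11\right) \left(-6\right) = \left(-77\right) \left(-6\right) = 462$)
$D{\left(\left(-9 - 8\right) \left(-6\right) \right)} + 325232 = 462 + 325232 = 325694$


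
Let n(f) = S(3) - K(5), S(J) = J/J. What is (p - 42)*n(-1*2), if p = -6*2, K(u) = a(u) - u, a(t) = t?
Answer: -54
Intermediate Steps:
S(J) = 1
K(u) = 0 (K(u) = u - u = 0)
p = -12
n(f) = 1 (n(f) = 1 - 1*0 = 1 + 0 = 1)
(p - 42)*n(-1*2) = (-12 - 42)*1 = -54*1 = -54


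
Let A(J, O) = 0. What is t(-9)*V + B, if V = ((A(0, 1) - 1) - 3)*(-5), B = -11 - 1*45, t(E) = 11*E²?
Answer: 17764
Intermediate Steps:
B = -56 (B = -11 - 45 = -56)
V = 20 (V = ((0 - 1) - 3)*(-5) = (-1 - 3)*(-5) = -4*(-5) = 20)
t(-9)*V + B = (11*(-9)²)*20 - 56 = (11*81)*20 - 56 = 891*20 - 56 = 17820 - 56 = 17764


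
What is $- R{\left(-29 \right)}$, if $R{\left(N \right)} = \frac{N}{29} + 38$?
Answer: $-37$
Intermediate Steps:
$R{\left(N \right)} = 38 + \frac{N}{29}$ ($R{\left(N \right)} = N \frac{1}{29} + 38 = \frac{N}{29} + 38 = 38 + \frac{N}{29}$)
$- R{\left(-29 \right)} = - (38 + \frac{1}{29} \left(-29\right)) = - (38 - 1) = \left(-1\right) 37 = -37$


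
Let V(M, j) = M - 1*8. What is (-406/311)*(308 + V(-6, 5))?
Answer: -119364/311 ≈ -383.81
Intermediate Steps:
V(M, j) = -8 + M (V(M, j) = M - 8 = -8 + M)
(-406/311)*(308 + V(-6, 5)) = (-406/311)*(308 + (-8 - 6)) = (-406*1/311)*(308 - 14) = -406/311*294 = -119364/311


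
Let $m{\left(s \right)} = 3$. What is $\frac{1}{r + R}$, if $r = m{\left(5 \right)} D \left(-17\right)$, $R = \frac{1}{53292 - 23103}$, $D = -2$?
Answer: $\frac{30189}{3079279} \approx 0.0098039$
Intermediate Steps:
$R = \frac{1}{30189} \approx 3.3125 \cdot 10^{-5}$
$r = 102$ ($r = 3 \left(-2\right) \left(-17\right) = \left(-6\right) \left(-17\right) = 102$)
$\frac{1}{r + R} = \frac{1}{102 + \frac{1}{30189}} = \frac{1}{\frac{3079279}{30189}} = \frac{30189}{3079279}$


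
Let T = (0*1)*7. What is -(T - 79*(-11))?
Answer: -869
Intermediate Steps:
T = 0 (T = 0*7 = 0)
-(T - 79*(-11)) = -(0 - 79*(-11)) = -(0 - 1*(-869)) = -(0 + 869) = -1*869 = -869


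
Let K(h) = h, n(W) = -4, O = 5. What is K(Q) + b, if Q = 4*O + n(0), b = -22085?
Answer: -22069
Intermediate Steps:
Q = 16 (Q = 4*5 - 4 = 20 - 4 = 16)
K(Q) + b = 16 - 22085 = -22069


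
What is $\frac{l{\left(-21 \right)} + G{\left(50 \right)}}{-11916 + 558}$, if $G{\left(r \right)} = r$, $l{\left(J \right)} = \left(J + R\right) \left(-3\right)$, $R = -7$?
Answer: $- \frac{67}{5679} \approx -0.011798$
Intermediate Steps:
$l{\left(J \right)} = 21 - 3 J$ ($l{\left(J \right)} = \left(J - 7\right) \left(-3\right) = \left(-7 + J\right) \left(-3\right) = 21 - 3 J$)
$\frac{l{\left(-21 \right)} + G{\left(50 \right)}}{-11916 + 558} = \frac{\left(21 - -63\right) + 50}{-11916 + 558} = \frac{\left(21 + 63\right) + 50}{-11358} = \left(84 + 50\right) \left(- \frac{1}{11358}\right) = 134 \left(- \frac{1}{11358}\right) = - \frac{67}{5679}$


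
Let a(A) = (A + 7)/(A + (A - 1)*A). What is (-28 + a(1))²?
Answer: 400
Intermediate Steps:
a(A) = (7 + A)/(A + A*(-1 + A)) (a(A) = (7 + A)/(A + (-1 + A)*A) = (7 + A)/(A + A*(-1 + A)))
(-28 + a(1))² = (-28 + (7 + 1)/1²)² = (-28 + 1*8)² = (-28 + 8)² = (-20)² = 400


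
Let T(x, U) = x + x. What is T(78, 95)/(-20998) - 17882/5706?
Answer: -94094093/29953647 ≈ -3.1413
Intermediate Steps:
T(x, U) = 2*x
T(78, 95)/(-20998) - 17882/5706 = (2*78)/(-20998) - 17882/5706 = 156*(-1/20998) - 17882*1/5706 = -78/10499 - 8941/2853 = -94094093/29953647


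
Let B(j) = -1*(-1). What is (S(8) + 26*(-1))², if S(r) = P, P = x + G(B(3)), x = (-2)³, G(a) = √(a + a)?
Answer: (34 - √2)² ≈ 1061.8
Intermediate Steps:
B(j) = 1
G(a) = √2*√a (G(a) = √(2*a) = √2*√a)
x = -8
P = -8 + √2 (P = -8 + √2*√1 = -8 + √2*1 = -8 + √2 ≈ -6.5858)
S(r) = -8 + √2
(S(8) + 26*(-1))² = ((-8 + √2) + 26*(-1))² = ((-8 + √2) - 26)² = (-34 + √2)²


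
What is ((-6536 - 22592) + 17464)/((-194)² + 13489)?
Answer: -11664/51125 ≈ -0.22815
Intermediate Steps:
((-6536 - 22592) + 17464)/((-194)² + 13489) = (-29128 + 17464)/(37636 + 13489) = -11664/51125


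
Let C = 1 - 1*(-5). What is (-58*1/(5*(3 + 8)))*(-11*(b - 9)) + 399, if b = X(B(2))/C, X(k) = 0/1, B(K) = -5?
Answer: 1473/5 ≈ 294.60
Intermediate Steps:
C = 6 (C = 1 + 5 = 6)
X(k) = 0 (X(k) = 0*1 = 0)
b = 0 (b = 0/6 = 0*(⅙) = 0)
(-58*1/(5*(3 + 8)))*(-11*(b - 9)) + 399 = (-58*1/(5*(3 + 8)))*(-11*(0 - 9)) + 399 = (-58/(5*11))*(-11*(-9)) + 399 = -58/55*99 + 399 = -522/5 + 399 = 1473/5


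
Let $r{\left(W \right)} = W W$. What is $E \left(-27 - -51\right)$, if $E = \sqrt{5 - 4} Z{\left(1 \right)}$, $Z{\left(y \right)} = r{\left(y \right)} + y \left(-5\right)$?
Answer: $-96$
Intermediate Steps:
$r{\left(W \right)} = W^{2}$
$Z{\left(y \right)} = y^{2} - 5 y$ ($Z{\left(y \right)} = y^{2} + y \left(-5\right) = y^{2} - 5 y$)
$E = -4$ ($E = \sqrt{5 - 4} \cdot 1 \left(-5 + 1\right) = \sqrt{1} \cdot 1 \left(-4\right) = 1 \left(-4\right) = -4$)
$E \left(-27 - -51\right) = - 4 \left(-27 - -51\right) = - 4 \left(-27 + 51\right) = \left(-4\right) 24 = -96$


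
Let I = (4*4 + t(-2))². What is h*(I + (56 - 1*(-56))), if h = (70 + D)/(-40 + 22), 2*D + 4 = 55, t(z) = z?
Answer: -14707/9 ≈ -1634.1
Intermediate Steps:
D = 51/2 (D = -2 + (½)*55 = -2 + 55/2 = 51/2 ≈ 25.500)
I = 196 (I = (4*4 - 2)² = (16 - 2)² = 14² = 196)
h = -191/36 (h = (70 + 51/2)/(-40 + 22) = (191/2)/(-18) = (191/2)*(-1/18) = -191/36 ≈ -5.3056)
h*(I + (56 - 1*(-56))) = -191*(196 + (56 - 1*(-56)))/36 = -191*(196 + (56 + 56))/36 = -191*(196 + 112)/36 = -191/36*308 = -14707/9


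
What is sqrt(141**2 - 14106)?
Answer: 5*sqrt(231) ≈ 75.993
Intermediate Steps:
sqrt(141**2 - 14106) = sqrt(19881 - 14106) = sqrt(5775) = 5*sqrt(231)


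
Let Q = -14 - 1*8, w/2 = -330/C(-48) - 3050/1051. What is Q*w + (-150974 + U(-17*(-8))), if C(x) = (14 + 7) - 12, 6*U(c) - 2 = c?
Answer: -470459063/3153 ≈ -1.4921e+5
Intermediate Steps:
U(c) = 1/3 + c/6
C(x) = 9 (C(x) = 21 - 12 = 9)
w = -249520/3153 (w = 2*(-330/9 - 3050/1051) = 2*(-330*1/9 - 3050*1/1051) = 2*(-110/3 - 3050/1051) = 2*(-124760/3153) = -249520/3153 ≈ -79.137)
Q = -22 (Q = -14 - 8 = -22)
Q*w + (-150974 + U(-17*(-8))) = -22*(-249520/3153) + (-150974 + (1/3 + (-17*(-8))/6)) = 5489440/3153 + (-150974 + (1/3 + (1/6)*136)) = 5489440/3153 + (-150974 + (1/3 + 68/3)) = 5489440/3153 + (-150974 + 23) = 5489440/3153 - 150951 = -470459063/3153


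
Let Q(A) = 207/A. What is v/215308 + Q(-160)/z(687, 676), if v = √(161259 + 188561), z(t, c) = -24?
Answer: 69/1280 + √87455/107654 ≈ 0.056653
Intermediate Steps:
v = 2*√87455 (v = √349820 = 2*√87455 ≈ 591.46)
v/215308 + Q(-160)/z(687, 676) = (2*√87455)/215308 + (207/(-160))/(-24) = (2*√87455)*(1/215308) + (207*(-1/160))*(-1/24) = √87455/107654 - 207/160*(-1/24) = √87455/107654 + 69/1280 = 69/1280 + √87455/107654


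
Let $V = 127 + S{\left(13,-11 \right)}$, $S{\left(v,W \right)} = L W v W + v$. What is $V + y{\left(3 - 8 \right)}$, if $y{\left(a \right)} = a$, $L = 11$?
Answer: $17438$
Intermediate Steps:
$S{\left(v,W \right)} = v + 11 v W^{2}$ ($S{\left(v,W \right)} = 11 W v W + v = 11 v W^{2} + v = v + 11 v W^{2}$)
$V = 17443$ ($V = 127 + 13 \left(1 + 11 \left(-11\right)^{2}\right) = 127 + 13 \left(1 + 11 \cdot 121\right) = 127 + 13 \left(1 + 1331\right) = 127 + 13 \cdot 1332 = 127 + 17316 = 17443$)
$V + y{\left(3 - 8 \right)} = 17443 + \left(3 - 8\right) = 17443 - 5 = 17438$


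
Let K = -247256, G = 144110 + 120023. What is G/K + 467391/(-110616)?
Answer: -1508151719/284900726 ≈ -5.2936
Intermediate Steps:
G = 264133
G/K + 467391/(-110616) = 264133/(-247256) + 467391/(-110616) = 264133*(-1/247256) + 467391*(-1/110616) = -264133/247256 - 155797/36872 = -1508151719/284900726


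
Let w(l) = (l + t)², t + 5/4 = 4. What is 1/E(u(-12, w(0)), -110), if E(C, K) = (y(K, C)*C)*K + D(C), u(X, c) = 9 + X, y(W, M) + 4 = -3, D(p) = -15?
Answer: -1/2325 ≈ -0.00043011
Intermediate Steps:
t = 11/4 (t = -5/4 + 4 = 11/4 ≈ 2.7500)
y(W, M) = -7 (y(W, M) = -4 - 3 = -7)
w(l) = (11/4 + l)² (w(l) = (l + 11/4)² = (11/4 + l)²)
E(C, K) = -15 - 7*C*K (E(C, K) = (-7*C)*K - 15 = -7*C*K - 15 = -15 - 7*C*K)
1/E(u(-12, w(0)), -110) = 1/(-15 - 7*(9 - 12)*(-110)) = 1/(-15 - 7*(-3)*(-110)) = 1/(-15 - 2310) = 1/(-2325) = -1/2325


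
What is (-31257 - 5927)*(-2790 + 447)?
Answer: 87122112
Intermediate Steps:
(-31257 - 5927)*(-2790 + 447) = -37184*(-2343) = 87122112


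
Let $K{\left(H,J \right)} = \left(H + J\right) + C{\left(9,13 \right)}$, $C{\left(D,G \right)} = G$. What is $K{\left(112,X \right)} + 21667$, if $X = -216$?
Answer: $21576$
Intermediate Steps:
$K{\left(H,J \right)} = 13 + H + J$ ($K{\left(H,J \right)} = \left(H + J\right) + 13 = 13 + H + J$)
$K{\left(112,X \right)} + 21667 = \left(13 + 112 - 216\right) + 21667 = -91 + 21667 = 21576$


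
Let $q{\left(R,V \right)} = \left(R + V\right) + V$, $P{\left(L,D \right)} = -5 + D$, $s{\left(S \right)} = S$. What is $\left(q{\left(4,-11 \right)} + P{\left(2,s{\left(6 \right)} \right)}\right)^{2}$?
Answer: $289$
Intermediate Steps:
$q{\left(R,V \right)} = R + 2 V$
$\left(q{\left(4,-11 \right)} + P{\left(2,s{\left(6 \right)} \right)}\right)^{2} = \left(\left(4 + 2 \left(-11\right)\right) + \left(-5 + 6\right)\right)^{2} = \left(\left(4 - 22\right) + 1\right)^{2} = \left(-18 + 1\right)^{2} = \left(-17\right)^{2} = 289$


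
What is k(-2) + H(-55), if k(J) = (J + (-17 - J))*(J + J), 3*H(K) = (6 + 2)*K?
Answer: -236/3 ≈ -78.667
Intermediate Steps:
H(K) = 8*K/3 (H(K) = ((6 + 2)*K)/3 = (8*K)/3 = 8*K/3)
k(J) = -34*J
k(-2) + H(-55) = -34*(-2) + (8/3)*(-55) = 68 - 440/3 = -236/3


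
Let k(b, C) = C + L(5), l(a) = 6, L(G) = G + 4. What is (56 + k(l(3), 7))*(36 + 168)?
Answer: 14688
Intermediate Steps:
L(G) = 4 + G
k(b, C) = 9 + C (k(b, C) = C + (4 + 5) = C + 9 = 9 + C)
(56 + k(l(3), 7))*(36 + 168) = (56 + (9 + 7))*(36 + 168) = (56 + 16)*204 = 72*204 = 14688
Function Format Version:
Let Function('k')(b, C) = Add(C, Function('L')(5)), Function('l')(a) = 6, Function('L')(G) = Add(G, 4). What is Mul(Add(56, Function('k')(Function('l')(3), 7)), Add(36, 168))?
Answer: 14688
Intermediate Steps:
Function('L')(G) = Add(4, G)
Function('k')(b, C) = Add(9, C) (Function('k')(b, C) = Add(C, Add(4, 5)) = Add(C, 9) = Add(9, C))
Mul(Add(56, Function('k')(Function('l')(3), 7)), Add(36, 168)) = Mul(Add(56, Add(9, 7)), Add(36, 168)) = Mul(Add(56, 16), 204) = Mul(72, 204) = 14688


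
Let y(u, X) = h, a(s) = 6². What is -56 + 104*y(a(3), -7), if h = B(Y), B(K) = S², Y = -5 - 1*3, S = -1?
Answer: 48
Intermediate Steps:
Y = -8 (Y = -5 - 3 = -8)
a(s) = 36
B(K) = 1 (B(K) = (-1)² = 1)
h = 1
y(u, X) = 1
-56 + 104*y(a(3), -7) = -56 + 104*1 = -56 + 104 = 48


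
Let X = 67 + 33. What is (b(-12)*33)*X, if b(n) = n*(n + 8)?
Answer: 158400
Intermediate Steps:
X = 100
b(n) = n*(8 + n)
(b(-12)*33)*X = (-12*(8 - 12)*33)*100 = (-12*(-4)*33)*100 = (48*33)*100 = 1584*100 = 158400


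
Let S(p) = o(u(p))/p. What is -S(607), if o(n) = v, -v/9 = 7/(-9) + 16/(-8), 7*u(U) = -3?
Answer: -25/607 ≈ -0.041186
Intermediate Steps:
u(U) = -3/7 (u(U) = (1/7)*(-3) = -3/7)
v = 25 (v = -9*(7/(-9) + 16/(-8)) = -9*(7*(-1/9) + 16*(-1/8)) = -9*(-7/9 - 2) = -9*(-25/9) = 25)
o(n) = 25
S(p) = 25/p
-S(607) = -25/607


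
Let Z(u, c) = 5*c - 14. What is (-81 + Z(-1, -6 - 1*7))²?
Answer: 25600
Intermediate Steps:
Z(u, c) = -14 + 5*c
(-81 + Z(-1, -6 - 1*7))² = (-81 + (-14 + 5*(-6 - 1*7)))² = (-81 + (-14 + 5*(-6 - 7)))² = (-81 + (-14 + 5*(-13)))² = (-81 + (-14 - 65))² = (-81 - 79)² = (-160)² = 25600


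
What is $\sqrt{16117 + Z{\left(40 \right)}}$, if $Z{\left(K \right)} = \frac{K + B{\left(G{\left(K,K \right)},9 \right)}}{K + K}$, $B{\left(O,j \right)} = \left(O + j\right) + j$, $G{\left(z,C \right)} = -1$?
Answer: $\frac{\sqrt{6447085}}{20} \approx 126.96$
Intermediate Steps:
$B{\left(O,j \right)} = O + 2 j$
$Z{\left(K \right)} = \frac{17 + K}{2 K}$ ($Z{\left(K \right)} = \frac{K + \left(-1 + 2 \cdot 9\right)}{K + K} = \frac{K + \left(-1 + 18\right)}{2 K} = \left(K + 17\right) \frac{1}{2 K} = \left(17 + K\right) \frac{1}{2 K} = \frac{17 + K}{2 K}$)
$\sqrt{16117 + Z{\left(40 \right)}} = \sqrt{16117 + \frac{17 + 40}{2 \cdot 40}} = \sqrt{16117 + \frac{1}{2} \cdot \frac{1}{40} \cdot 57} = \sqrt{16117 + \frac{57}{80}} = \sqrt{\frac{1289417}{80}} = \frac{\sqrt{6447085}}{20}$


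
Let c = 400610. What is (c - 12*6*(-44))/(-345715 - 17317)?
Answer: -201889/181516 ≈ -1.1122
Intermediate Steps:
(c - 12*6*(-44))/(-345715 - 17317) = (400610 - 12*6*(-44))/(-345715 - 17317) = (400610 - 72*(-44))/(-363032) = (400610 + 3168)*(-1/363032) = 403778*(-1/363032) = -201889/181516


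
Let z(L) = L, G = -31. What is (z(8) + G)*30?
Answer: -690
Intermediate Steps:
(z(8) + G)*30 = (8 - 31)*30 = -23*30 = -690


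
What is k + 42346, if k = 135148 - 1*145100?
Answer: 32394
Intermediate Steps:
k = -9952 (k = 135148 - 145100 = -9952)
k + 42346 = -9952 + 42346 = 32394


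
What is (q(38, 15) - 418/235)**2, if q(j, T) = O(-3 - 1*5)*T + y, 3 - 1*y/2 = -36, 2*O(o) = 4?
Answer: 623101444/55225 ≈ 11283.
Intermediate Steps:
O(o) = 2 (O(o) = (1/2)*4 = 2)
y = 78 (y = 6 - 2*(-36) = 6 + 72 = 78)
q(j, T) = 78 + 2*T (q(j, T) = 2*T + 78 = 78 + 2*T)
(q(38, 15) - 418/235)**2 = ((78 + 2*15) - 418/235)**2 = ((78 + 30) - 418*1/235)**2 = (108 - 418/235)**2 = (24962/235)**2 = 623101444/55225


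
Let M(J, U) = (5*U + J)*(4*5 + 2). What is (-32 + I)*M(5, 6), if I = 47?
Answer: 11550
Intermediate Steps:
M(J, U) = 22*J + 110*U (M(J, U) = (J + 5*U)*(20 + 2) = (J + 5*U)*22 = 22*J + 110*U)
(-32 + I)*M(5, 6) = (-32 + 47)*(22*5 + 110*6) = 15*(110 + 660) = 15*770 = 11550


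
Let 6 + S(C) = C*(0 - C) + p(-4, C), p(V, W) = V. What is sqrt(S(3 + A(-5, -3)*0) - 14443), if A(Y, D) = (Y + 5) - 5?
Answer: I*sqrt(14462) ≈ 120.26*I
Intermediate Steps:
A(Y, D) = Y (A(Y, D) = (5 + Y) - 5 = Y)
S(C) = -10 - C**2 (S(C) = -6 + (C*(0 - C) - 4) = -6 + (C*(-C) - 4) = -6 + (-C**2 - 4) = -6 + (-4 - C**2) = -10 - C**2)
sqrt(S(3 + A(-5, -3)*0) - 14443) = sqrt((-10 - (3 - 5*0)**2) - 14443) = sqrt((-10 - (3 + 0)**2) - 14443) = sqrt((-10 - 1*3**2) - 14443) = sqrt((-10 - 1*9) - 14443) = sqrt((-10 - 9) - 14443) = sqrt(-19 - 14443) = sqrt(-14462) = I*sqrt(14462)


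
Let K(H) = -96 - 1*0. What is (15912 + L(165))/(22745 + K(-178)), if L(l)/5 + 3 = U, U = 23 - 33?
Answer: 15847/22649 ≈ 0.69968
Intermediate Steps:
K(H) = -96 (K(H) = -96 + 0 = -96)
U = -10
L(l) = -65 (L(l) = -15 + 5*(-10) = -15 - 50 = -65)
(15912 + L(165))/(22745 + K(-178)) = (15912 - 65)/(22745 - 96) = 15847/22649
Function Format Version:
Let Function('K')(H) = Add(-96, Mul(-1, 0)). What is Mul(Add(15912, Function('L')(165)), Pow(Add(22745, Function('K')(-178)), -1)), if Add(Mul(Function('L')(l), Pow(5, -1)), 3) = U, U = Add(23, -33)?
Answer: Rational(15847, 22649) ≈ 0.69968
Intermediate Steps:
Function('K')(H) = -96 (Function('K')(H) = Add(-96, 0) = -96)
U = -10
Function('L')(l) = -65 (Function('L')(l) = Add(-15, Mul(5, -10)) = Add(-15, -50) = -65)
Mul(Add(15912, Function('L')(165)), Pow(Add(22745, Function('K')(-178)), -1)) = Mul(Add(15912, -65), Pow(Add(22745, -96), -1)) = Mul(15847, Pow(22649, -1)) = Mul(15847, Rational(1, 22649)) = Rational(15847, 22649)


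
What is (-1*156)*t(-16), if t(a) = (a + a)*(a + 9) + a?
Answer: -32448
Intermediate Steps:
t(a) = a + 2*a*(9 + a) (t(a) = (2*a)*(9 + a) + a = 2*a*(9 + a) + a = a + 2*a*(9 + a))
(-1*156)*t(-16) = (-1*156)*(-16*(19 + 2*(-16))) = -(-2496)*(19 - 32) = -(-2496)*(-13) = -156*208 = -32448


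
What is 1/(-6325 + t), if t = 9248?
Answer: 1/2923 ≈ 0.00034211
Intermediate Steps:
1/(-6325 + t) = 1/(-6325 + 9248) = 1/2923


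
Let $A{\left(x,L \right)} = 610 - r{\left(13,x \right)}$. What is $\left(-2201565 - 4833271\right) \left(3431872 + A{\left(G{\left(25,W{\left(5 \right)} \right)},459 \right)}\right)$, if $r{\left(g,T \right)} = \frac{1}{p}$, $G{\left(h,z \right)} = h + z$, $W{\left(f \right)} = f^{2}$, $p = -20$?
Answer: $- \frac{120734741473469}{5} \approx -2.4147 \cdot 10^{13}$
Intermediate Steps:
$r{\left(g,T \right)} = - \frac{1}{20}$ ($r{\left(g,T \right)} = \frac{1}{-20} = - \frac{1}{20}$)
$A{\left(x,L \right)} = \frac{12201}{20}$ ($A{\left(x,L \right)} = 610 - - \frac{1}{20} = 610 + \frac{1}{20} = \frac{12201}{20}$)
$\left(-2201565 - 4833271\right) \left(3431872 + A{\left(G{\left(25,W{\left(5 \right)} \right)},459 \right)}\right) = \left(-2201565 - 4833271\right) \left(3431872 + \frac{12201}{20}\right) = \left(-7034836\right) \frac{68649641}{20} = - \frac{120734741473469}{5}$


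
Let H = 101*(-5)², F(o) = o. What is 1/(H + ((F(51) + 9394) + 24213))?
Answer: 1/36183 ≈ 2.7637e-5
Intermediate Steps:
H = 2525 (H = 101*25 = 2525)
1/(H + ((F(51) + 9394) + 24213)) = 1/(2525 + ((51 + 9394) + 24213)) = 1/(2525 + (9445 + 24213)) = 1/(2525 + 33658) = 1/36183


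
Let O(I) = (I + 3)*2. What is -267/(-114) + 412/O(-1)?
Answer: 4003/38 ≈ 105.34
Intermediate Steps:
O(I) = 6 + 2*I (O(I) = (3 + I)*2 = 6 + 2*I)
-267/(-114) + 412/O(-1) = -267/(-114) + 412/(6 + 2*(-1)) = -267*(-1/114) + 412/(6 - 2) = 89/38 + 412/4 = 89/38 + 412*(¼) = 89/38 + 103 = 4003/38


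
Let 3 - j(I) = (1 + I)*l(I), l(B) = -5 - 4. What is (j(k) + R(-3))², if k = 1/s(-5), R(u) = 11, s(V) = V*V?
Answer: 341056/625 ≈ 545.69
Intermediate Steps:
s(V) = V²
l(B) = -9
k = 1/25 (k = 1/((-5)²) = 1/25 ≈ 0.040000)
j(I) = 12 + 9*I (j(I) = 3 - (1 + I)*(-9) = 3 - (-9 - 9*I) = 3 + (9 + 9*I) = 12 + 9*I)
(j(k) + R(-3))² = ((12 + 9*(1/25)) + 11)² = ((12 + 9/25) + 11)² = (309/25 + 11)² = (584/25)² = 341056/625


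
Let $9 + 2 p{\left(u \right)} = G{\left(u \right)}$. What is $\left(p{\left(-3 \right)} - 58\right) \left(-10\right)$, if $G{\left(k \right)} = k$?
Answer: $640$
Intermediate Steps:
$p{\left(u \right)} = - \frac{9}{2} + \frac{u}{2}$
$\left(p{\left(-3 \right)} - 58\right) \left(-10\right) = \left(\left(- \frac{9}{2} + \frac{1}{2} \left(-3\right)\right) - 58\right) \left(-10\right) = \left(\left(- \frac{9}{2} - \frac{3}{2}\right) - 58\right) \left(-10\right) = \left(-6 - 58\right) \left(-10\right) = \left(-64\right) \left(-10\right) = 640$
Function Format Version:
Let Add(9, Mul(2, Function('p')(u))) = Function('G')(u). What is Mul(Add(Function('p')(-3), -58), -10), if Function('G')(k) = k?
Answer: 640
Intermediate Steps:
Function('p')(u) = Add(Rational(-9, 2), Mul(Rational(1, 2), u))
Mul(Add(Function('p')(-3), -58), -10) = Mul(Add(Add(Rational(-9, 2), Mul(Rational(1, 2), -3)), -58), -10) = Mul(Add(Add(Rational(-9, 2), Rational(-3, 2)), -58), -10) = Mul(Add(-6, -58), -10) = Mul(-64, -10) = 640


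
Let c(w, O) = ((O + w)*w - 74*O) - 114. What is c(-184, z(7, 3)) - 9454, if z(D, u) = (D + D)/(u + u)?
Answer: 23686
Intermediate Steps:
z(D, u) = D/u (z(D, u) = (2*D)/((2*u)) = (2*D)*(1/(2*u)) = D/u)
c(w, O) = -114 - 74*O + w*(O + w) (c(w, O) = (w*(O + w) - 74*O) - 114 = (-74*O + w*(O + w)) - 114 = -114 - 74*O + w*(O + w))
c(-184, z(7, 3)) - 9454 = (-114 + (-184)² - 518/3 + (7/3)*(-184)) - 9454 = (-114 + 33856 - 518/3 + (7*(⅓))*(-184)) - 9454 = (-114 + 33856 - 74*7/3 + (7/3)*(-184)) - 9454 = (-114 + 33856 - 518/3 - 1288/3) - 9454 = 33140 - 9454 = 23686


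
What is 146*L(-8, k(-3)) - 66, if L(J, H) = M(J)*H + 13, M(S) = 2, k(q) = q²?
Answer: 4460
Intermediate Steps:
L(J, H) = 13 + 2*H (L(J, H) = 2*H + 13 = 13 + 2*H)
146*L(-8, k(-3)) - 66 = 146*(13 + 2*(-3)²) - 66 = 146*(13 + 2*9) - 66 = 146*(13 + 18) - 66 = 146*31 - 66 = 4526 - 66 = 4460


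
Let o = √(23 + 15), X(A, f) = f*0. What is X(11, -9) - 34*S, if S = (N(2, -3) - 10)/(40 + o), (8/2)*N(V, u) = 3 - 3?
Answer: 6800/781 - 170*√38/781 ≈ 7.3650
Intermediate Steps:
X(A, f) = 0
N(V, u) = 0 (N(V, u) = (3 - 3)/4 = (¼)*0 = 0)
o = √38 ≈ 6.1644
S = -10/(40 + √38) (S = (0 - 10)/(40 + √38) = -10/(40 + √38) ≈ -0.21662)
X(11, -9) - 34*S = 0 - 34*(-200/781 + 5*√38/781) = 0 + (6800/781 - 170*√38/781) = 6800/781 - 170*√38/781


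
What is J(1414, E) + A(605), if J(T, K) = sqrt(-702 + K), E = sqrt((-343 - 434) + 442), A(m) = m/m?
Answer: 1 + sqrt(-702 + I*sqrt(335)) ≈ 1.3454 + 26.498*I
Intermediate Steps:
A(m) = 1
E = I*sqrt(335) (E = sqrt(-777 + 442) = sqrt(-335) = I*sqrt(335) ≈ 18.303*I)
J(1414, E) + A(605) = sqrt(-702 + I*sqrt(335)) + 1 = 1 + sqrt(-702 + I*sqrt(335))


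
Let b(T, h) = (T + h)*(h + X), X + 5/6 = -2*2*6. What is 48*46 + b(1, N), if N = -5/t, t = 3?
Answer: 6677/3 ≈ 2225.7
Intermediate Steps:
X = -149/6 (X = -⅚ - 2*2*6 = -⅚ - 4*6 = -⅚ - 24 = -149/6 ≈ -24.833)
N = -5/3 ≈ -1.6667
b(T, h) = (-149/6 + h)*(T + h) (b(T, h) = (T + h)*(h - 149/6) = (T + h)*(-149/6 + h) = (-149/6 + h)*(T + h))
48*46 + b(1, N) = 48*46 + ((-5/3)² - 149/6*1 - 149/6*(-5/3) + 1*(-5/3)) = 2208 + (25/9 - 149/6 + 745/18 - 5/3) = 2208 + 53/3 = 6677/3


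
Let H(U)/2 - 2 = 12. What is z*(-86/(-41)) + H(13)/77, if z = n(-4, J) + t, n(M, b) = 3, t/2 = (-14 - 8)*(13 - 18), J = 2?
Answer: 211122/451 ≈ 468.12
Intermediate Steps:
H(U) = 28 (H(U) = 4 + 2*12 = 4 + 24 = 28)
t = 220 (t = 2*((-14 - 8)*(13 - 18)) = 2*(-22*(-5)) = 2*110 = 220)
z = 223 (z = 3 + 220 = 223)
z*(-86/(-41)) + H(13)/77 = 223*(-86/(-41)) + 28/77 = 223*(-86*(-1/41)) + 28*(1/77) = 223*(86/41) + 4/11 = 19178/41 + 4/11 = 211122/451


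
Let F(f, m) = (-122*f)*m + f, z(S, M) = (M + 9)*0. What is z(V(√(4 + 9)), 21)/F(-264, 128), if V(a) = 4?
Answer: 0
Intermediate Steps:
z(S, M) = 0 (z(S, M) = (9 + M)*0 = 0)
F(f, m) = f - 122*f*m (F(f, m) = -122*f*m + f = f - 122*f*m)
z(V(√(4 + 9)), 21)/F(-264, 128) = 0/((-264*(1 - 122*128))) = 0/((-264*(1 - 15616))) = 0/((-264*(-15615))) = 0/4122360 = 0*(1/4122360) = 0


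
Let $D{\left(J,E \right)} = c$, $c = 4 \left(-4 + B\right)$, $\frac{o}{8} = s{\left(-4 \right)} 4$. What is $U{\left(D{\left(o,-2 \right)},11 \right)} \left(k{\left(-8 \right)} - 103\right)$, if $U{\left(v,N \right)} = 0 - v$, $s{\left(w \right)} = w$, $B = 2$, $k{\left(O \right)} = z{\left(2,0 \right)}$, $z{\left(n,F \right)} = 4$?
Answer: $-792$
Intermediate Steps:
$k{\left(O \right)} = 4$
$o = -128$ ($o = 8 \left(\left(-4\right) 4\right) = 8 \left(-16\right) = -128$)
$c = -8$ ($c = 4 \left(-4 + 2\right) = 4 \left(-2\right) = -8$)
$D{\left(J,E \right)} = -8$
$U{\left(v,N \right)} = - v$
$U{\left(D{\left(o,-2 \right)},11 \right)} \left(k{\left(-8 \right)} - 103\right) = \left(-1\right) \left(-8\right) \left(4 - 103\right) = 8 \left(-99\right) = -792$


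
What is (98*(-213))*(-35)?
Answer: 730590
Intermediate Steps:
(98*(-213))*(-35) = -20874*(-35) = 730590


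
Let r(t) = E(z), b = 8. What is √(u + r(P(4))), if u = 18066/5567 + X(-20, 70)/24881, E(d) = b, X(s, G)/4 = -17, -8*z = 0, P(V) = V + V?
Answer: √215694727448563762/138512527 ≈ 3.3530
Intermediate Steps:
P(V) = 2*V
z = 0 (z = -⅛*0 = 0)
X(s, G) = -68 (X(s, G) = 4*(-17) = -68)
E(d) = 8
u = 449121590/138512527 (u = 18066/5567 - 68/24881 = 449121590/138512527 ≈ 3.2425)
r(t) = 8
√(u + r(P(4))) = √(449121590/138512527 + 8) = √(1557221806/138512527) = √215694727448563762/138512527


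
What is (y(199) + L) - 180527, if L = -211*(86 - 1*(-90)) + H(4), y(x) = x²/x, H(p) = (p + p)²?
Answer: -217400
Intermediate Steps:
H(p) = 4*p² (H(p) = (2*p)² = 4*p²)
y(x) = x
L = -37072 (L = -211*(86 - 1*(-90)) + 4*4² = -211*(86 + 90) + 4*16 = -211*176 + 64 = -37136 + 64 = -37072)
(y(199) + L) - 180527 = (199 - 37072) - 180527 = -36873 - 180527 = -217400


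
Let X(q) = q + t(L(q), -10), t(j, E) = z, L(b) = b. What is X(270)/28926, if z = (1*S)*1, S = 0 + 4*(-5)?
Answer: 125/14463 ≈ 0.0086427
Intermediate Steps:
S = -20 (S = 0 - 20 = -20)
z = -20 (z = (1*(-20))*1 = -20*1 = -20)
t(j, E) = -20
X(q) = -20 + q (X(q) = q - 20 = -20 + q)
X(270)/28926 = (-20 + 270)/28926 = 250*(1/28926) = 125/14463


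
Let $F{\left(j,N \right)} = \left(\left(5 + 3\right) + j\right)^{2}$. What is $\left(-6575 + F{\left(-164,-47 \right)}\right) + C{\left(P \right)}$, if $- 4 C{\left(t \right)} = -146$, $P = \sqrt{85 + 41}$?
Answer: $\frac{35595}{2} \approx 17798.0$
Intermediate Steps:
$P = 3 \sqrt{14}$ ($P = \sqrt{126} = 3 \sqrt{14} \approx 11.225$)
$C{\left(t \right)} = \frac{73}{2}$ ($C{\left(t \right)} = \left(- \frac{1}{4}\right) \left(-146\right) = \frac{73}{2}$)
$F{\left(j,N \right)} = \left(8 + j\right)^{2}$
$\left(-6575 + F{\left(-164,-47 \right)}\right) + C{\left(P \right)} = \left(-6575 + \left(8 - 164\right)^{2}\right) + \frac{73}{2} = \left(-6575 + \left(-156\right)^{2}\right) + \frac{73}{2} = \left(-6575 + 24336\right) + \frac{73}{2} = 17761 + \frac{73}{2} = \frac{35595}{2}$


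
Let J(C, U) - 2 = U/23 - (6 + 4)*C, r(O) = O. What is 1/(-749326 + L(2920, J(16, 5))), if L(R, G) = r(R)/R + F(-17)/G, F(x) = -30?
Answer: -3629/2719299735 ≈ -1.3345e-6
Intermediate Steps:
J(C, U) = 2 - 10*C + U/23 (J(C, U) = 2 + (U/23 - (6 + 4)*C) = 2 + (U*(1/23) - 10*C) = 2 + (U/23 - 10*C) = 2 + (-10*C + U/23) = 2 - 10*C + U/23)
L(R, G) = 1 - 30/G (L(R, G) = R/R - 30/G = 1 - 30/G)
1/(-749326 + L(2920, J(16, 5))) = 1/(-749326 + (-30 + (2 - 10*16 + (1/23)*5))/(2 - 10*16 + (1/23)*5)) = 1/(-749326 + (-30 + (2 - 160 + 5/23))/(2 - 160 + 5/23)) = 1/(-749326 + (-30 - 3629/23)/(-3629/23)) = 1/(-749326 - 23/3629*(-4319/23)) = 1/(-749326 + 4319/3629) = 1/(-2719299735/3629) = -3629/2719299735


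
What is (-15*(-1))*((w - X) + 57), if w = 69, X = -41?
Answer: 2505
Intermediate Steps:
(-15*(-1))*((w - X) + 57) = (-15*(-1))*((69 - 1*(-41)) + 57) = 15*((69 + 41) + 57) = 15*(110 + 57) = 15*167 = 2505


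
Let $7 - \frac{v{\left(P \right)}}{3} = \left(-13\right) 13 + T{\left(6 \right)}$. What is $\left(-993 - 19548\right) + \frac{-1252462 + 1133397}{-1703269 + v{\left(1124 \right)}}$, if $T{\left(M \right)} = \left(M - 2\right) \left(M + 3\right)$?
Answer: $- \frac{34978102244}{1702849} \approx -20541.0$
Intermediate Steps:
$T{\left(M \right)} = \left(-2 + M\right) \left(3 + M\right)$
$v{\left(P \right)} = 420$ ($v{\left(P \right)} = 21 - 3 \left(\left(-13\right) 13 + \left(-6 + 6 + 6^{2}\right)\right) = 21 - 3 \left(-169 + \left(-6 + 6 + 36\right)\right) = 21 - 3 \left(-169 + 36\right) = 21 - -399 = 21 + 399 = 420$)
$\left(-993 - 19548\right) + \frac{-1252462 + 1133397}{-1703269 + v{\left(1124 \right)}} = \left(-993 - 19548\right) + \frac{-1252462 + 1133397}{-1703269 + 420} = \left(-993 - 19548\right) - \frac{119065}{-1702849} = -20541 - - \frac{119065}{1702849} = -20541 + \frac{119065}{1702849} = - \frac{34978102244}{1702849}$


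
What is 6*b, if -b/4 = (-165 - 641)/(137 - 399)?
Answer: -9672/131 ≈ -73.832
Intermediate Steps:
b = -1612/131 (b = -4*(-165 - 641)/(137 - 399) = -(-3224)/(-262) = -(-3224)*(-1)/262 = -4*403/131 = -1612/131 ≈ -12.305)
6*b = 6*(-1612/131) = -9672/131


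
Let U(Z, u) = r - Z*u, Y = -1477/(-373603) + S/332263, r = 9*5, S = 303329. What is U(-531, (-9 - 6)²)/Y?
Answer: 824252771830960/6323076491 ≈ 1.3036e+5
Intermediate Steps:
r = 45
Y = 113815376838/124134453589 (Y = -1477/(-373603) + 303329/332263 = -1477*(-1/373603) + 303329*(1/332263) = 1477/373603 + 303329/332263 = 113815376838/124134453589 ≈ 0.91687)
U(Z, u) = 45 - Z*u
U(-531, (-9 - 6)²)/Y = (45 - 1*(-531)*(-9 - 6)²)/(113815376838/124134453589) = (45 - 1*(-531)*(-15)²)*(124134453589/113815376838) = (45 - 1*(-531)*225)*(124134453589/113815376838) = (45 + 119475)*(124134453589/113815376838) = 119520*(124134453589/113815376838) = 824252771830960/6323076491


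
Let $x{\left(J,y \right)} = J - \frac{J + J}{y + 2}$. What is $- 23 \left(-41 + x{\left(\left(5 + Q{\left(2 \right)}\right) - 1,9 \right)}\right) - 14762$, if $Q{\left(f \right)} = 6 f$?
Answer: $- \frac{155321}{11} \approx -14120.0$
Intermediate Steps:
$x{\left(J,y \right)} = J - \frac{2 J}{2 + y}$
$- 23 \left(-41 + x{\left(\left(5 + Q{\left(2 \right)}\right) - 1,9 \right)}\right) - 14762 = - 23 \left(-41 + \left(\left(5 + 6 \cdot 2\right) - 1\right) 9 \frac{1}{2 + 9}\right) - 14762 = - 23 \left(-41 + \left(\left(5 + 12\right) - 1\right) 9 \cdot \frac{1}{11}\right) - 14762 = - 23 \left(-41 + \left(17 - 1\right) 9 \cdot \frac{1}{11}\right) - 14762 = - 23 \left(-41 + 16 \cdot 9 \cdot \frac{1}{11}\right) - 14762 = - 23 \left(-41 + \frac{144}{11}\right) - 14762 = \left(-23\right) \left(- \frac{307}{11}\right) - 14762 = \frac{7061}{11} - 14762 = - \frac{155321}{11}$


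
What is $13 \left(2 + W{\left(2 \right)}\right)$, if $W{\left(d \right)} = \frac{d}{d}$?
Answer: $39$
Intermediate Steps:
$W{\left(d \right)} = 1$
$13 \left(2 + W{\left(2 \right)}\right) = 13 \left(2 + 1\right) = 13 \cdot 3 = 39$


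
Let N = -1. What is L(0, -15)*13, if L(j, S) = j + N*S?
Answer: 195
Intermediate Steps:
L(j, S) = j - S
L(0, -15)*13 = (0 - 1*(-15))*13 = (0 + 15)*13 = 15*13 = 195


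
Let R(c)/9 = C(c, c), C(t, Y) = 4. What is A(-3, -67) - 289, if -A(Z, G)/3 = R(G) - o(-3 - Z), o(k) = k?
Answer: -397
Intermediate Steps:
R(c) = 36 (R(c) = 9*4 = 36)
A(Z, G) = -117 - 3*Z (A(Z, G) = -3*(36 - (-3 - Z)) = -3*(36 + (3 + Z)) = -3*(39 + Z) = -117 - 3*Z)
A(-3, -67) - 289 = (-117 - 3*(-3)) - 289 = (-117 + 9) - 289 = -108 - 289 = -397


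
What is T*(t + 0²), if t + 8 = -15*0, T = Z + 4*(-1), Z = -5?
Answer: 72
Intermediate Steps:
T = -9 (T = -5 + 4*(-1) = -5 - 4 = -9)
t = -8 (t = -8 - 15*0 = -8 + 0 = -8)
T*(t + 0²) = -9*(-8 + 0²) = -9*(-8 + 0) = -9*(-8) = 72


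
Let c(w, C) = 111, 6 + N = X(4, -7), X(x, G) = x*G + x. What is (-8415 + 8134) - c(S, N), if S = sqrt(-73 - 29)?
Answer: -392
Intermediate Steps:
X(x, G) = x + G*x (X(x, G) = G*x + x = x + G*x)
S = I*sqrt(102) (S = sqrt(-102) = I*sqrt(102) ≈ 10.1*I)
N = -30 (N = -6 + 4*(1 - 7) = -6 + 4*(-6) = -6 - 24 = -30)
(-8415 + 8134) - c(S, N) = (-8415 + 8134) - 1*111 = -281 - 111 = -392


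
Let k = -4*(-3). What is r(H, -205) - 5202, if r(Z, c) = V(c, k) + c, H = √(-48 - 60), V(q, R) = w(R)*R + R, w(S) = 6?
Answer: -5323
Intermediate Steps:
k = 12
V(q, R) = 7*R (V(q, R) = 6*R + R = 7*R)
H = 6*I*√3 (H = √(-108) = 6*I*√3 ≈ 10.392*I)
r(Z, c) = 84 + c (r(Z, c) = 7*12 + c = 84 + c)
r(H, -205) - 5202 = (84 - 205) - 5202 = -121 - 5202 = -5323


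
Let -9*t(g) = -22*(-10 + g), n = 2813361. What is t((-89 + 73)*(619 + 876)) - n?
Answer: -25846709/9 ≈ -2.8719e+6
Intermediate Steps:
t(g) = -220/9 + 22*g/9 (t(g) = -(-22)*(-10 + g)/9 = -(220 - 22*g)/9 = -220/9 + 22*g/9)
t((-89 + 73)*(619 + 876)) - n = (-220/9 + 22*((-89 + 73)*(619 + 876))/9) - 1*2813361 = (-220/9 + 22*(-16*1495)/9) - 2813361 = (-220/9 + (22/9)*(-23920)) - 2813361 = (-220/9 - 526240/9) - 2813361 = -526460/9 - 2813361 = -25846709/9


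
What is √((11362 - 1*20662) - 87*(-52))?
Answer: 2*I*√1194 ≈ 69.109*I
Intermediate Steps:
√((11362 - 1*20662) - 87*(-52)) = √((11362 - 20662) + 4524) = √(-9300 + 4524) = √(-4776) = 2*I*√1194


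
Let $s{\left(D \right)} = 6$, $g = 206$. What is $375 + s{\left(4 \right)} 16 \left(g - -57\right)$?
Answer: $25623$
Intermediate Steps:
$375 + s{\left(4 \right)} 16 \left(g - -57\right) = 375 + 6 \cdot 16 \left(206 - -57\right) = 375 + 96 \left(206 + 57\right) = 375 + 96 \cdot 263 = 375 + 25248 = 25623$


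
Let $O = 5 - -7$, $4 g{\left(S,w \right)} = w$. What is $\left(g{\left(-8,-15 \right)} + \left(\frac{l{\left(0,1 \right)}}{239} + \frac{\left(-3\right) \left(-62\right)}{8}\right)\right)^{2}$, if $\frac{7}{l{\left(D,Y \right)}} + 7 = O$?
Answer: $\frac{2173331161}{5712100} \approx 380.48$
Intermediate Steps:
$g{\left(S,w \right)} = \frac{w}{4}$
$O = 12$ ($O = 5 + 7 = 12$)
$l{\left(D,Y \right)} = \frac{7}{5}$ ($l{\left(D,Y \right)} = \frac{7}{-7 + 12} = \frac{7}{5}$)
$\left(g{\left(-8,-15 \right)} + \left(\frac{l{\left(0,1 \right)}}{239} + \frac{\left(-3\right) \left(-62\right)}{8}\right)\right)^{2} = \left(\frac{1}{4} \left(-15\right) + \left(\frac{7}{5 \cdot 239} + \frac{\left(-3\right) \left(-62\right)}{8}\right)\right)^{2} = \left(- \frac{15}{4} + \left(\frac{7}{5} \cdot \frac{1}{239} + 186 \cdot \frac{1}{8}\right)\right)^{2} = \left(- \frac{15}{4} + \left(\frac{7}{1195} + \frac{93}{4}\right)\right)^{2} = \left(- \frac{15}{4} + \frac{111163}{4780}\right)^{2} = \left(\frac{46619}{2390}\right)^{2} = \frac{2173331161}{5712100}$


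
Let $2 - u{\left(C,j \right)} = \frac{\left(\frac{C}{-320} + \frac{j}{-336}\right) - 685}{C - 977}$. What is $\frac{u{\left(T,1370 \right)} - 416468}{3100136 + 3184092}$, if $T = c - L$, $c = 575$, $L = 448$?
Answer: $- \frac{2378858425267}{35895510336000} \approx -0.066272$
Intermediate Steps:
$T = 127$ ($T = 575 - 448 = 127$)
$u{\left(C,j \right)} = 2 - \frac{-685 - \frac{C}{320} - \frac{j}{336}}{-977 + C}$ ($u{\left(C,j \right)} = 2 - \frac{\left(\frac{C}{-320} + \frac{j}{-336}\right) - 685}{C - 977} = 2 - \frac{\left(C \left(- \frac{1}{320}\right) + j \left(- \frac{1}{336}\right)\right) - 685}{-977 + C} = 2 - \frac{\left(- \frac{C}{320} - \frac{j}{336}\right) - 685}{-977 + C} = 2 - \frac{-685 - \frac{C}{320} - \frac{j}{336}}{-977 + C}$)
$\frac{u{\left(T,1370 \right)} - 416468}{3100136 + 3184092} = \frac{\frac{-8527680 + 20 \cdot 1370 + 13461 \cdot 127}{6720 \left(-977 + 127\right)} - 416468}{3100136 + 3184092} = \frac{\frac{-8527680 + 27400 + 1709547}{6720 \left(-850\right)} - 416468}{6284228} = \left(\frac{1}{6720} \left(- \frac{1}{850}\right) \left(-6790733\right) - 416468\right) \frac{1}{6284228} = \left(\frac{6790733}{5712000} - 416468\right) \frac{1}{6284228} = \left(- \frac{2378858425267}{5712000}\right) \frac{1}{6284228} = - \frac{2378858425267}{35895510336000}$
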